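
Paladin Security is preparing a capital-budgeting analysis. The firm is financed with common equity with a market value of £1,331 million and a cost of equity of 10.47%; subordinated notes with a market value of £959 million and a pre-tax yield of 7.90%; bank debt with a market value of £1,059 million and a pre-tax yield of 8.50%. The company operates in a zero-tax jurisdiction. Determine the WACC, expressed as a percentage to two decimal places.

Total capital V = 1331 + 959 + 1059 = 3349.
Equity: weight = 1331/3349 = 0.3974; cost = 10.47%.
Subordinated notes: weight = 959/3349 = 0.2864; after-tax cost = 7.9% × (1 − 0%) = 7.9000%.
Bank debt: weight = 1059/3349 = 0.3162; after-tax cost = 8.5% × (1 − 0%) = 8.5000%.
WACC = 0.3974 × 10.4700% + 0.2864 × 7.9000% + 0.3162 × 8.5000% = 9.1111%.

9.11%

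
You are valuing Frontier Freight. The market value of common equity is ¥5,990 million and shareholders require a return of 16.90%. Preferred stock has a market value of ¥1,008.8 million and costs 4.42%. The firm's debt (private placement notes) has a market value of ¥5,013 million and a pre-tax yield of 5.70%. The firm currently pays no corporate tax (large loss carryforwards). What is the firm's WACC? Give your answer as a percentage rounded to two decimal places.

11.18%

Total capital V = 5990 + 1008.8 + 5013 = 12011.8.
Equity: weight = 5990/12011.8 = 0.4987; cost = 16.9%.
Preferred: weight = 1008.8/12011.8 = 0.0840; cost = 4.42%.
Private placement notes: weight = 5013/12011.8 = 0.4173; after-tax cost = 5.7% × (1 − 0%) = 5.7000%.
WACC = 0.4987 × 16.9000% + 0.0840 × 4.4200% + 0.4173 × 5.7000% = 11.1777%.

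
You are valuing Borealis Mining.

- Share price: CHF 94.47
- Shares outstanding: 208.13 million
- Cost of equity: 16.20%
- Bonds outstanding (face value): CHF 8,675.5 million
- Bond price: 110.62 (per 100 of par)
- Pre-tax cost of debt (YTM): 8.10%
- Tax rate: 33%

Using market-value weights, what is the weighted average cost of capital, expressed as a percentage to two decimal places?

12.67%

Market value of equity E = 94.47 × 208.13m = 19662.0411m. Market value of debt D = 8675.5m × 110.62/100 = 9596.8381m.
Total capital V = 19662.0411 + 9596.8381 = 29258.8792.
Equity: weight = 19662.0411/29258.8792 = 0.6720; cost = 16.2%.
Bonds outstanding: weight = 9596.8381/29258.8792 = 0.3280; after-tax cost = 8.1% × (1 − 33%) = 5.4270%.
WACC = 0.6720 × 16.2000% + 0.3280 × 5.4270% = 12.6665%.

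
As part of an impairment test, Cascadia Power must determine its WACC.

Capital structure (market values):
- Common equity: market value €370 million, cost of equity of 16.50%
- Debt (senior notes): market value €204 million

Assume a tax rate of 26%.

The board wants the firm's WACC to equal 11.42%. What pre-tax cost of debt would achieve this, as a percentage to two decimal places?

2.98%

Total capital V = 370 + 204 = 574.
Equity weight = 370/574 = 0.6446.
Senior notes weight = 204/574 = 0.3554.
Equity contribution = 0.6446 × 16.5% = 10.6359%.
Remaining for debt = 11.42% − 10.6359% = 0.7841%.
Rd × (1 − 26%) × 0.3554 = 0.7841%  ⇒  Rd = 2.9815%.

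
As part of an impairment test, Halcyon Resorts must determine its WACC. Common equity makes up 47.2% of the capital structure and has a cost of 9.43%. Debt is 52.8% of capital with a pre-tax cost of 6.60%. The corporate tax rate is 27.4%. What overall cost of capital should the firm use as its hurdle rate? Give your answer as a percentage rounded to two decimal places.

After-tax cost of debt = 6.6% × (1 − 27.4%) = 4.7916%.
WACC = 0.472 × 9.4300% + 0.528 × 4.7916% = 6.9809%.

6.98%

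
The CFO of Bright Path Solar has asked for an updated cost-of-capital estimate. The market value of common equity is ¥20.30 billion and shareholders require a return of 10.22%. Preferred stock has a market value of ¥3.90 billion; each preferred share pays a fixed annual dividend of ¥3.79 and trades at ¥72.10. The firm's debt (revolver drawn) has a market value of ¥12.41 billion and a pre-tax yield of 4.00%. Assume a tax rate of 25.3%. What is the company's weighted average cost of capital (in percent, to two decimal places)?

Cost of preferred: Rp = 3.79 / 72.1 = 5.2566%.
Total capital V = 20.3 + 3.9 + 12.41 = 36.61.
Equity: weight = 20.3/36.61 = 0.5545; cost = 10.22%.
Preferred: weight = 3.9/36.61 = 0.1065; cost = 5.2566%.
Revolver drawn: weight = 12.41/36.61 = 0.3390; after-tax cost = 4% × (1 − 25.3%) = 2.9880%.
WACC = 0.5545 × 10.2200% + 0.1065 × 5.2566% + 0.3390 × 2.9880% = 7.2398%.

7.24%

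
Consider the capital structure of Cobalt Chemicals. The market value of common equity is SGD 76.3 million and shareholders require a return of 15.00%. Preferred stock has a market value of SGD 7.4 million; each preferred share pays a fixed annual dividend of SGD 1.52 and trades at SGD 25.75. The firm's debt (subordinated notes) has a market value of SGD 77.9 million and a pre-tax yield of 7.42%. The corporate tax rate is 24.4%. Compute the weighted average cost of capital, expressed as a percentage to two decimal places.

10.06%

Cost of preferred: Rp = 1.52 / 25.75 = 5.9029%.
Total capital V = 76.3 + 7.4 + 77.9 = 161.6.
Equity: weight = 76.3/161.6 = 0.4722; cost = 15%.
Preferred: weight = 7.4/161.6 = 0.0458; cost = 5.9029%.
Subordinated notes: weight = 77.9/161.6 = 0.4821; after-tax cost = 7.42% × (1 − 24.4%) = 5.6095%.
WACC = 0.4722 × 15.0000% + 0.0458 × 5.9029% + 0.4821 × 5.6095% = 10.0567%.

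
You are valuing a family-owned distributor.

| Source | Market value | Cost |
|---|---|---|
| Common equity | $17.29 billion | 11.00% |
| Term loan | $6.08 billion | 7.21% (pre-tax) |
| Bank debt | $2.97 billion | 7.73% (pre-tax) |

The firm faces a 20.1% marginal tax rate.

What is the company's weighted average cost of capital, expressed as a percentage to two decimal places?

9.25%

Total capital V = 17.29 + 6.08 + 2.97 = 26.34.
Equity: weight = 17.29/26.34 = 0.6564; cost = 11%.
Term loan: weight = 6.08/26.34 = 0.2308; after-tax cost = 7.21% × (1 − 20.1%) = 5.7608%.
Bank debt: weight = 2.97/26.34 = 0.1128; after-tax cost = 7.73% × (1 − 20.1%) = 6.1763%.
WACC = 0.6564 × 11.0000% + 0.2308 × 5.7608% + 0.1128 × 6.1763% = 9.2467%.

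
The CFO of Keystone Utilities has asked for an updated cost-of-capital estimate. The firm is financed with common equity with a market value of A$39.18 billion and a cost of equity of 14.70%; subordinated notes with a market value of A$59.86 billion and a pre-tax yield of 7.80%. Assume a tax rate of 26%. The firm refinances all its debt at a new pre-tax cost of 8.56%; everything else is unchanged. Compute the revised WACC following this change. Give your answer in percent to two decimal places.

9.64%

After the change:
Total capital V = 39.18 + 59.86 = 99.04.
Equity: weight = 39.18/99.04 = 0.3956; cost = 14.7%.
Subordinated notes: weight = 59.86/99.04 = 0.6044; after-tax cost = 8.56% × (1 − 26%) = 6.3344%.
WACC = 0.3956 × 14.7000% + 0.6044 × 6.3344% = 9.6438%.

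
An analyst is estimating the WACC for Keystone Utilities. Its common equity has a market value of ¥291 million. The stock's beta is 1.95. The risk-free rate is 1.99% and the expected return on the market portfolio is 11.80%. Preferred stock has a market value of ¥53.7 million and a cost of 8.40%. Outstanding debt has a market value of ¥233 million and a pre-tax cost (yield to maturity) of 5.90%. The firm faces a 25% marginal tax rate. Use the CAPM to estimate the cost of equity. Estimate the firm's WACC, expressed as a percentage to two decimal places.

13.20%

Market risk premium = 11.8% − 1.99% = 9.81%.
Cost of equity via CAPM: Re = 1.99% + 1.95 × 9.81% = 21.1195%.
Total capital V = 291 + 53.7 + 233 = 577.7.
Equity: weight = 291/577.7 = 0.5037; cost = 21.1195%.
Preferred: weight = 53.7/577.7 = 0.0930; cost = 8.4%.
Debt: weight = 233/577.7 = 0.4033; after-tax cost = 5.9% × (1 − 25%) = 4.4250%.
WACC = 0.5037 × 21.1195% + 0.0930 × 8.4000% + 0.4033 × 4.4250% = 13.2039%.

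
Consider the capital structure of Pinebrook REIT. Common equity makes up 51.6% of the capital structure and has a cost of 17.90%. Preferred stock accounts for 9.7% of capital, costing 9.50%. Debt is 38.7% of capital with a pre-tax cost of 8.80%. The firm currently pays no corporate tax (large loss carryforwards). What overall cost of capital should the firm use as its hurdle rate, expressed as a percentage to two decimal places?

13.56%

After-tax cost of debt = 8.8% × (1 − 0%) = 8.8000%.
WACC = 0.516 × 17.9000% + 0.097 × 9.5000% + 0.387 × 8.8000% = 13.5635%.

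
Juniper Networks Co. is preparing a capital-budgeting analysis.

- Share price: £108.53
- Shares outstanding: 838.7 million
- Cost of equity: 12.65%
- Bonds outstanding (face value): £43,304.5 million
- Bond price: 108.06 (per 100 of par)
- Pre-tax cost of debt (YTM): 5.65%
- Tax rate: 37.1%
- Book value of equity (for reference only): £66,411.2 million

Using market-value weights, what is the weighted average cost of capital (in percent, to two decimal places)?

9.56%

Market value of equity E = 108.53 × 838.7m = 91024.111m. Market value of debt D = 43304.5m × 108.06/100 = 46794.8427m.
Total capital V = 91024.111 + 46794.8427 = 137818.9537.
Equity: weight = 91024.111/137818.9537 = 0.6605; cost = 12.65%.
Bonds outstanding: weight = 46794.8427/137818.9537 = 0.3395; after-tax cost = 5.65% × (1 − 37.1%) = 3.5539%.
WACC = 0.6605 × 12.6500% + 0.3395 × 3.5539% = 9.5615%.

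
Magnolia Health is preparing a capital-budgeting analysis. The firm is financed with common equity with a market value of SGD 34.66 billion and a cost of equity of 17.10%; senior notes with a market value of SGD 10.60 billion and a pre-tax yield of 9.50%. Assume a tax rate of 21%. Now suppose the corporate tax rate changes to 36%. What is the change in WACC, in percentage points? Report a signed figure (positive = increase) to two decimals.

Current WACC:
Total capital V = 34.66 + 10.6 = 45.26.
Equity: weight = 34.66/45.26 = 0.7658; cost = 17.1%.
Senior notes: weight = 10.6/45.26 = 0.2342; after-tax cost = 9.5% × (1 − 21%) = 7.5050%.
WACC = 0.7658 × 17.1000% + 0.2342 × 7.5050% = 14.8528%.
After the change:
Total capital V = 34.66 + 10.6 = 45.26.
Equity: weight = 34.66/45.26 = 0.7658; cost = 17.1%.
Senior notes: weight = 10.6/45.26 = 0.2342; after-tax cost = 9.5% × (1 − 36%) = 6.0800%.
WACC = 0.7658 × 17.1000% + 0.2342 × 6.0800% = 14.5191%.
Change in WACC = 14.5191% − 14.8528% = -0.3337 pp.

-0.33 pp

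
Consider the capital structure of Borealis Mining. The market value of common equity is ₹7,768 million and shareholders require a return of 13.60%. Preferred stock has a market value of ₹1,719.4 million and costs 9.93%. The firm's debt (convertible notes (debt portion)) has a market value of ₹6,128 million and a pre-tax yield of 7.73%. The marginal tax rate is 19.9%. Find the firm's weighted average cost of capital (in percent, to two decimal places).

10.29%

Total capital V = 7768 + 1719.4 + 6128 = 15615.4.
Equity: weight = 7768/15615.4 = 0.4975; cost = 13.6%.
Preferred: weight = 1719.4/15615.4 = 0.1101; cost = 9.93%.
Convertible notes (debt portion): weight = 6128/15615.4 = 0.3924; after-tax cost = 7.73% × (1 − 19.9%) = 6.1917%.
WACC = 0.4975 × 13.6000% + 0.1101 × 9.9300% + 0.3924 × 6.1917% = 10.2886%.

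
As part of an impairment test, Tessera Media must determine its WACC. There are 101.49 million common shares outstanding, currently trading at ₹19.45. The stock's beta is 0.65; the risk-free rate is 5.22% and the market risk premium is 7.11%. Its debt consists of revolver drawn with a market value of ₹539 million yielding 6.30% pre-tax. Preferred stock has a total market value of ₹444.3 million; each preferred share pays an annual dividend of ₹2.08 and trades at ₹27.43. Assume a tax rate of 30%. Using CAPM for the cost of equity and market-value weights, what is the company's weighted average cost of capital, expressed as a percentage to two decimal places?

8.51%

Cost of equity via CAPM: Re = 5.22% + 0.65 × 7.11% = 9.8415%.
Cost of preferred: Rp = 2.08 / 27.43 = 7.5829%.
Market value of equity E = 19.45 × 101.49m = 1973.9805m.
Total capital V = 1973.9805 + 444.3 + 539 = 2957.2805.
Equity: weight = 1973.9805/2957.2805 = 0.6675; cost = 9.8415%.
Preferred: weight = 444.3/2957.2805 = 0.1502; cost = 7.5829%.
Revolver drawn: weight = 539/2957.2805 = 0.1823; after-tax cost = 6.3% × (1 − 30%) = 4.4100%.
WACC = 0.6675 × 9.8415% + 0.1502 × 7.5829% + 0.1823 × 4.4100% = 8.5122%.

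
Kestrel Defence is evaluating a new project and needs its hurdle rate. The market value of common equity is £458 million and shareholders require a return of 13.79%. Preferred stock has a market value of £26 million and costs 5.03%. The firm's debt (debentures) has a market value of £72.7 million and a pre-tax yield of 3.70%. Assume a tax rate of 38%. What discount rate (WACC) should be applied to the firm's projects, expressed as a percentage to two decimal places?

11.88%

Total capital V = 458 + 26 + 72.7 = 556.7.
Equity: weight = 458/556.7 = 0.8227; cost = 13.79%.
Preferred: weight = 26/556.7 = 0.0467; cost = 5.03%.
Debentures: weight = 72.7/556.7 = 0.1306; after-tax cost = 3.7% × (1 − 38%) = 2.2940%.
WACC = 0.8227 × 13.7900% + 0.0467 × 5.0300% + 0.1306 × 2.2940% = 11.8796%.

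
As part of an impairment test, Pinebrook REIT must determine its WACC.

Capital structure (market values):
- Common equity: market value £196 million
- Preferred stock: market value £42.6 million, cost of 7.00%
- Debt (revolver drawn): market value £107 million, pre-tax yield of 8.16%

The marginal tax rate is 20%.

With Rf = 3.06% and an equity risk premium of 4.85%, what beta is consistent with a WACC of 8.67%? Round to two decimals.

Total capital V = 196 + 42.6 + 107 = 345.6.
Equity weight = 196/345.6 = 0.5671.
Preferred weight = 42.6/345.6 = 0.1233.
Revolver drawn weight = 107/345.6 = 0.3096.
Debt contribution = 0.3096 × 8.16% × (1 − 20%) = 2.0211%.
Preferred contribution = 0.1233 × 7% = 0.8628%.
Required equity contribution = 8.67% − 2.8840% = 5.7860%  ⇒  Re = 10.2023%.
CAPM: 10.2023% = 3.06% + β × 4.85%  ⇒  β = 1.4726.

1.47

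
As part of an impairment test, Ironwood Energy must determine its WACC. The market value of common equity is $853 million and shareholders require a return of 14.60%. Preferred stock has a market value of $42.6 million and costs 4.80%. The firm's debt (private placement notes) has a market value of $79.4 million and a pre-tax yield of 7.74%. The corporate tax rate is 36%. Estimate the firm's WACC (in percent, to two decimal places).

Total capital V = 853 + 42.6 + 79.4 = 975.
Equity: weight = 853/975 = 0.8749; cost = 14.6%.
Preferred: weight = 42.6/975 = 0.0437; cost = 4.8%.
Private placement notes: weight = 79.4/975 = 0.0814; after-tax cost = 7.74% × (1 − 36%) = 4.9536%.
WACC = 0.8749 × 14.6000% + 0.0437 × 4.8000% + 0.0814 × 4.9536% = 13.3863%.

13.39%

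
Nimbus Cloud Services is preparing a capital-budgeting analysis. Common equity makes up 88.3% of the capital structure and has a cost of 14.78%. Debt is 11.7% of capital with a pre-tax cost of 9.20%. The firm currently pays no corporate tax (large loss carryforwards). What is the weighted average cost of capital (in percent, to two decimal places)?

14.13%

After-tax cost of debt = 9.2% × (1 − 0%) = 9.2000%.
WACC = 0.883 × 14.7800% + 0.117 × 9.2000% = 14.1271%.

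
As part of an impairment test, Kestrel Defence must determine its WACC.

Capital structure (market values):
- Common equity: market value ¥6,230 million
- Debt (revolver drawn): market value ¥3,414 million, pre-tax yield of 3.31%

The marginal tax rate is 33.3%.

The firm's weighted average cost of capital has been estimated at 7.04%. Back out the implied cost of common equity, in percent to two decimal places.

Total capital V = 6230 + 3414 = 9644.
Equity weight = 6230/9644 = 0.6460.
Revolver drawn weight = 3414/9644 = 0.3540.
Debt contribution = 0.3540 × 3.31% × (1 − 33.3%) = 0.7816%.
Required equity contribution = 7.04% − 0.7816% = 6.2584%.
Re = 6.2584% / 0.6460 = 9.6880%.

9.69%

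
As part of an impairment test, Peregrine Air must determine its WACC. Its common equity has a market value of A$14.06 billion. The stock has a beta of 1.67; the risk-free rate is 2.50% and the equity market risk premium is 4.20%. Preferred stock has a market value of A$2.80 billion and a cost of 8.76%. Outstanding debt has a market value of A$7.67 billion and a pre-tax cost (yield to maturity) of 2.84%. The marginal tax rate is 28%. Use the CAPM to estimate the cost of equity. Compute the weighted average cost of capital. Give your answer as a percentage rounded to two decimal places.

7.09%

Cost of equity via CAPM: Re = 2.5% + 1.67 × 4.2% = 9.5140%.
Total capital V = 14.06 + 2.8 + 7.67 = 24.53.
Equity: weight = 14.06/24.53 = 0.5732; cost = 9.514%.
Preferred: weight = 2.8/24.53 = 0.1141; cost = 8.76%.
Debt: weight = 7.67/24.53 = 0.3127; after-tax cost = 2.84% × (1 − 28%) = 2.0448%.
WACC = 0.5732 × 9.5140% + 0.1141 × 8.7600% + 0.3127 × 2.0448% = 7.0925%.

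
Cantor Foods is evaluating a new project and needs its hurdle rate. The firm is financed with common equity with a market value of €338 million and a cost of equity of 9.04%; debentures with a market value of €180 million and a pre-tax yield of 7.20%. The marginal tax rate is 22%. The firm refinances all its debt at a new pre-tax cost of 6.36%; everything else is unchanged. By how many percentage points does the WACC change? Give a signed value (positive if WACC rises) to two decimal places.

-0.23 pp

Current WACC:
Total capital V = 338 + 180 = 518.
Equity: weight = 338/518 = 0.6525; cost = 9.04%.
Debentures: weight = 180/518 = 0.3475; after-tax cost = 7.2% × (1 − 22%) = 5.6160%.
WACC = 0.6525 × 9.0400% + 0.3475 × 5.6160% = 7.8502%.
After the change:
Total capital V = 338 + 180 = 518.
Equity: weight = 338/518 = 0.6525; cost = 9.04%.
Debentures: weight = 180/518 = 0.3475; after-tax cost = 6.36% × (1 − 22%) = 4.9608%.
WACC = 0.6525 × 9.0400% + 0.3475 × 4.9608% = 7.6225%.
Change in WACC = 7.6225% − 7.8502% = -0.2277 pp.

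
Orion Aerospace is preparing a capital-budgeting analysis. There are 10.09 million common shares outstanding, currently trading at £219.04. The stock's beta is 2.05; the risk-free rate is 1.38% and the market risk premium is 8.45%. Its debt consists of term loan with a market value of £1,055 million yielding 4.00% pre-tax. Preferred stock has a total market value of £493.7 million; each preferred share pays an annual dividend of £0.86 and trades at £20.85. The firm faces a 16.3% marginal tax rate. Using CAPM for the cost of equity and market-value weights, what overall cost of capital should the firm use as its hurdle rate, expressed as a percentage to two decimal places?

12.48%

Cost of equity via CAPM: Re = 1.38% + 2.05 × 8.45% = 18.7025%.
Cost of preferred: Rp = 0.86 / 20.85 = 4.1247%.
Market value of equity E = 219.04 × 10.09m = 2210.1136m.
Total capital V = 2210.1136 + 493.7 + 1055 = 3758.8136.
Equity: weight = 2210.1136/3758.8136 = 0.5880; cost = 18.7025%.
Preferred: weight = 493.7/3758.8136 = 0.1313; cost = 4.1247%.
Term loan: weight = 1055/3758.8136 = 0.2807; after-tax cost = 4% × (1 − 16.3%) = 3.3480%.
WACC = 0.5880 × 18.7025% + 0.1313 × 4.1247% + 0.2807 × 3.3480% = 12.4782%.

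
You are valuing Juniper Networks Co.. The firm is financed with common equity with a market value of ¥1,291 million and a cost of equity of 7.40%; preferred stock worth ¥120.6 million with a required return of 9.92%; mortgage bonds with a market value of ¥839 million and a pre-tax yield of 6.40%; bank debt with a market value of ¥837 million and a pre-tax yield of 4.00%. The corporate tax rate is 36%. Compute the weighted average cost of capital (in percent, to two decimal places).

Total capital V = 1291 + 120.6 + 839 + 837 = 3087.6.
Equity: weight = 1291/3087.6 = 0.4181; cost = 7.4%.
Preferred: weight = 120.6/3087.6 = 0.0391; cost = 9.92%.
Mortgage bonds: weight = 839/3087.6 = 0.2717; after-tax cost = 6.4% × (1 − 36%) = 4.0960%.
Bank debt: weight = 837/3087.6 = 0.2711; after-tax cost = 4% × (1 − 36%) = 2.5600%.
WACC = 0.4181 × 7.4000% + 0.0391 × 9.9200% + 0.2717 × 4.0960% + 0.2711 × 2.5600% = 5.2886%.

5.29%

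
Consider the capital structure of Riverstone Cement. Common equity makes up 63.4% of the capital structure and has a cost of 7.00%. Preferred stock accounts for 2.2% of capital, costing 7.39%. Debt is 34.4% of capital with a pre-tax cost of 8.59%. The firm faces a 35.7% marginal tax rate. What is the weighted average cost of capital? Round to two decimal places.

After-tax cost of debt = 8.59% × (1 − 35.7%) = 5.5234%.
WACC = 0.634 × 7.0000% + 0.022 × 7.3900% + 0.344 × 5.5234% = 6.5006%.

6.50%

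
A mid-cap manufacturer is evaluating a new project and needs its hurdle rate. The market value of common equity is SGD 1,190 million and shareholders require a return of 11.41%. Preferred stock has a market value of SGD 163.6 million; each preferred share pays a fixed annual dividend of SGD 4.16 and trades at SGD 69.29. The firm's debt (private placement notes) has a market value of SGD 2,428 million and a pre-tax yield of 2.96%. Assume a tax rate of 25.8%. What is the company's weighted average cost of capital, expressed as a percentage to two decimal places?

5.26%

Cost of preferred: Rp = 4.16 / 69.29 = 6.0038%.
Total capital V = 1190 + 163.6 + 2428 = 3781.6.
Equity: weight = 1190/3781.6 = 0.3147; cost = 11.41%.
Preferred: weight = 163.6/3781.6 = 0.0433; cost = 6.0038%.
Private placement notes: weight = 2428/3781.6 = 0.6421; after-tax cost = 2.96% × (1 − 25.8%) = 2.1963%.
WACC = 0.3147 × 11.4100% + 0.0433 × 6.0038% + 0.6421 × 2.1963% = 5.2604%.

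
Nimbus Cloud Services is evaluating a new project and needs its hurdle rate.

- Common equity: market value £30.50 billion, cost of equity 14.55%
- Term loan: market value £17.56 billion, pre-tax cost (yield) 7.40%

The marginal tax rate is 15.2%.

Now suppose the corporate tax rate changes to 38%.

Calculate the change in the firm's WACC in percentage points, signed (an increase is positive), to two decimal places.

-0.62 pp

Current WACC:
Total capital V = 30.5 + 17.56 = 48.06.
Equity: weight = 30.5/48.06 = 0.6346; cost = 14.55%.
Term loan: weight = 17.56/48.06 = 0.3654; after-tax cost = 7.4% × (1 − 15.2%) = 6.2752%.
WACC = 0.6346 × 14.5500% + 0.3654 × 6.2752% = 11.5266%.
After the change:
Total capital V = 30.5 + 17.56 = 48.06.
Equity: weight = 30.5/48.06 = 0.6346; cost = 14.55%.
Term loan: weight = 17.56/48.06 = 0.3654; after-tax cost = 7.4% × (1 − 38%) = 4.5880%.
WACC = 0.6346 × 14.5500% + 0.3654 × 4.5880% = 10.9101%.
Change in WACC = 10.9101% − 11.5266% = -0.6165 pp.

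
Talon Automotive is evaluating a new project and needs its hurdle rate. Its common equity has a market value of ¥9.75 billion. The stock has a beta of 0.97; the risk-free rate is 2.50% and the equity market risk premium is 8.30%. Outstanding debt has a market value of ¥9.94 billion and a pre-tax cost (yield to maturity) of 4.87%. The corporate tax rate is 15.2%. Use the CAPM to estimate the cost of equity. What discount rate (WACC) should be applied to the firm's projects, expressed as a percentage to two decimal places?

7.31%

Cost of equity via CAPM: Re = 2.5% + 0.97 × 8.3% = 10.5510%.
Total capital V = 9.75 + 9.94 = 19.69.
Equity: weight = 9.75/19.69 = 0.4952; cost = 10.551%.
Debt: weight = 9.94/19.69 = 0.5048; after-tax cost = 4.87% × (1 − 15.2%) = 4.1298%.
WACC = 0.4952 × 10.5510% + 0.5048 × 4.1298% = 7.3094%.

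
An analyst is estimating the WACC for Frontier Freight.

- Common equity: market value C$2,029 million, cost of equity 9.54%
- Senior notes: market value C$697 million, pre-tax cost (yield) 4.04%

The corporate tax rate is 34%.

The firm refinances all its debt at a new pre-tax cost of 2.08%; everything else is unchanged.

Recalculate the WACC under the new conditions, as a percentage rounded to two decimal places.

After the change:
Total capital V = 2029 + 697 = 2726.
Equity: weight = 2029/2726 = 0.7443; cost = 9.54%.
Senior notes: weight = 697/2726 = 0.2557; after-tax cost = 2.08% × (1 − 34%) = 1.3728%.
WACC = 0.7443 × 9.5400% + 0.2557 × 1.3728% = 7.4518%.

7.45%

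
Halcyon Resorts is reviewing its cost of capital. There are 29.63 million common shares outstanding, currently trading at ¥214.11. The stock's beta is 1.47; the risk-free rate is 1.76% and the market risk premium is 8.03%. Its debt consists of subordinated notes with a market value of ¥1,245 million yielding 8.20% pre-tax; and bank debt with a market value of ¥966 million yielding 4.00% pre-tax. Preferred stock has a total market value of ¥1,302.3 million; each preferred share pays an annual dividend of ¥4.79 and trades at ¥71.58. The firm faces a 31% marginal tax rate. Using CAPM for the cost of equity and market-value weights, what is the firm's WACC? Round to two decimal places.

Cost of equity via CAPM: Re = 1.76% + 1.47 × 8.03% = 13.5641%.
Cost of preferred: Rp = 4.79 / 71.58 = 6.6918%.
Market value of equity E = 214.11 × 29.63m = 6344.0793m.
Total capital V = 6344.0793 + 1302.3 + 1245 + 966 = 9857.3793.
Equity: weight = 6344.0793/9857.3793 = 0.6436; cost = 13.5641%.
Preferred: weight = 1302.3/9857.3793 = 0.1321; cost = 6.6918%.
Subordinated notes: weight = 1245/9857.3793 = 0.1263; after-tax cost = 8.2% × (1 − 31%) = 5.6580%.
Bank debt: weight = 966/9857.3793 = 0.0980; after-tax cost = 4% × (1 − 31%) = 2.7600%.
WACC = 0.6436 × 13.5641% + 0.1321 × 6.6918% + 0.1263 × 5.6580% + 0.0980 × 2.7600% = 10.5988%.

10.60%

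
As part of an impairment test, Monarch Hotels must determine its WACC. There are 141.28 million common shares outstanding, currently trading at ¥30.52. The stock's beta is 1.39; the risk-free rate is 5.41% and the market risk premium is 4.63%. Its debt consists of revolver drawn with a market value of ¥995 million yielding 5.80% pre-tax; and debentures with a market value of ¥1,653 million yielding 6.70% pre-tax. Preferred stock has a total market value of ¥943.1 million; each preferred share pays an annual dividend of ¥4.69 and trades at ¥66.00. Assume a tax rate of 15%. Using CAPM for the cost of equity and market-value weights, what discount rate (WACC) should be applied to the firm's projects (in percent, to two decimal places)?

9.12%

Cost of equity via CAPM: Re = 5.41% + 1.39 × 4.63% = 11.8457%.
Cost of preferred: Rp = 4.69 / 66.0 = 7.1061%.
Market value of equity E = 30.52 × 141.28m = 4311.8656m.
Total capital V = 4311.8656 + 943.1 + 995 + 1653 = 7902.9656.
Equity: weight = 4311.8656/7902.9656 = 0.5456; cost = 11.8457%.
Preferred: weight = 943.1/7902.9656 = 0.1193; cost = 7.1061%.
Revolver drawn: weight = 995/7902.9656 = 0.1259; after-tax cost = 5.8% × (1 − 15%) = 4.9300%.
Debentures: weight = 1653/7902.9656 = 0.2092; after-tax cost = 6.7% × (1 − 15%) = 5.6950%.
WACC = 0.5456 × 11.8457% + 0.1193 × 7.1061% + 0.1259 × 4.9300% + 0.2092 × 5.6950% = 9.1229%.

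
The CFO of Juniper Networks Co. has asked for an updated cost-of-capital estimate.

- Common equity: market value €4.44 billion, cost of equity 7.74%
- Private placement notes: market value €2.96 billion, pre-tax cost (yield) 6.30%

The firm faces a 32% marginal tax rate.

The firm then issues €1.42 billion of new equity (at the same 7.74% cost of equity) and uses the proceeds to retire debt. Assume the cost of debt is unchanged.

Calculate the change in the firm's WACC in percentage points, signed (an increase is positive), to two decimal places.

Current WACC:
Total capital V = 4.44 + 2.96 = 7.4.
Equity: weight = 4.44/7.4 = 0.6000; cost = 7.74%.
Private placement notes: weight = 2.96/7.4 = 0.4000; after-tax cost = 6.3% × (1 − 32%) = 4.2840%.
WACC = 0.6000 × 7.7400% + 0.4000 × 4.2840% = 6.3576%.
After the change:
Total capital V = 5.86 + 1.54 = 7.4.
Equity: weight = 5.86/7.4 = 0.7919; cost = 7.74%.
Private placement notes: weight = 1.54/7.4 = 0.2081; after-tax cost = 6.3% × (1 − 32%) = 4.2840%.
WACC = 0.7919 × 7.7400% + 0.2081 × 4.2840% = 7.0208%.
Change in WACC = 7.0208% − 6.3576% = 0.6632 pp.

+0.66 pp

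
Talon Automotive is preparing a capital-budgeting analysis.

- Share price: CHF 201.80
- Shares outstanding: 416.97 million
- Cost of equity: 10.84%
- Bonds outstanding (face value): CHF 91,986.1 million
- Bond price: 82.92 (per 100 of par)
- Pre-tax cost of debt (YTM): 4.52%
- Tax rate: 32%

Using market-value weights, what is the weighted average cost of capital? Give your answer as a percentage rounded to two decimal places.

7.15%

Market value of equity E = 201.8 × 416.97m = 84144.546m. Market value of debt D = 91986.1m × 82.92/100 = 76274.87412m.
Total capital V = 84144.546 + 76274.87412 = 160419.42012.
Equity: weight = 84144.546/160419.42012 = 0.5245; cost = 10.84%.
Bonds outstanding: weight = 76274.87412/160419.42012 = 0.4755; after-tax cost = 4.52% × (1 − 32%) = 3.0736%.
WACC = 0.5245 × 10.8400% + 0.4755 × 3.0736% = 7.1473%.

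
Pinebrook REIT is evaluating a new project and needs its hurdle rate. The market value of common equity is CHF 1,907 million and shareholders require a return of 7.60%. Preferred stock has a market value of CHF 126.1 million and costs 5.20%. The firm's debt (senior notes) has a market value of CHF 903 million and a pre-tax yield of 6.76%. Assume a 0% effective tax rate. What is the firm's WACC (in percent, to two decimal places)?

Total capital V = 1907 + 126.1 + 903 = 2936.1.
Equity: weight = 1907/2936.1 = 0.6495; cost = 7.6%.
Preferred: weight = 126.1/2936.1 = 0.0429; cost = 5.2%.
Senior notes: weight = 903/2936.1 = 0.3076; after-tax cost = 6.76% × (1 − 0%) = 6.7600%.
WACC = 0.6495 × 7.6000% + 0.0429 × 5.2000% + 0.3076 × 6.7600% = 7.2386%.

7.24%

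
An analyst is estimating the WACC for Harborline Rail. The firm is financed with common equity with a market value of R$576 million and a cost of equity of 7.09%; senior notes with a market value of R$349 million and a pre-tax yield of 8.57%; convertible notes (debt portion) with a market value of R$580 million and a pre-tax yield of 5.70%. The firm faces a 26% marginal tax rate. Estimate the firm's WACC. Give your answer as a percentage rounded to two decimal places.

5.81%

Total capital V = 576 + 349 + 580 = 1505.
Equity: weight = 576/1505 = 0.3827; cost = 7.09%.
Senior notes: weight = 349/1505 = 0.2319; after-tax cost = 8.57% × (1 − 26%) = 6.3418%.
Convertible notes (debt portion): weight = 580/1505 = 0.3854; after-tax cost = 5.7% × (1 − 26%) = 4.2180%.
WACC = 0.3827 × 7.0900% + 0.2319 × 6.3418% + 0.3854 × 4.2180% = 5.8097%.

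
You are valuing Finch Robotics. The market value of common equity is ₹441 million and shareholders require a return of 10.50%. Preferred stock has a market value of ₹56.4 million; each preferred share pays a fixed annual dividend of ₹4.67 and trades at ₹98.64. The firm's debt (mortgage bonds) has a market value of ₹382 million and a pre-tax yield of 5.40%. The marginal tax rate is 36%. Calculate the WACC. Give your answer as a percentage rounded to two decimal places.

7.07%

Cost of preferred: Rp = 4.67 / 98.64 = 4.7344%.
Total capital V = 441 + 56.4 + 382 = 879.4.
Equity: weight = 441/879.4 = 0.5015; cost = 10.5%.
Preferred: weight = 56.4/879.4 = 0.0641; cost = 4.7344%.
Mortgage bonds: weight = 382/879.4 = 0.4344; after-tax cost = 5.4% × (1 − 36%) = 3.4560%.
WACC = 0.5015 × 10.5000% + 0.0641 × 4.7344% + 0.4344 × 3.4560% = 7.0704%.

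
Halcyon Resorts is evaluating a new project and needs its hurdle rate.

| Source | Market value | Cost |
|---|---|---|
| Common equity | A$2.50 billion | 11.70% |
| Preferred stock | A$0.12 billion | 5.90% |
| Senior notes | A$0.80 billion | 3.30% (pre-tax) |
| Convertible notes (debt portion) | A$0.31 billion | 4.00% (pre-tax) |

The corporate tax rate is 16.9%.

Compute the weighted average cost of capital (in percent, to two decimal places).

Total capital V = 2.5 + 0.12 + 0.8 + 0.31 = 3.73.
Equity: weight = 2.5/3.73 = 0.6702; cost = 11.7%.
Preferred: weight = 0.12/3.73 = 0.0322; cost = 5.9%.
Senior notes: weight = 0.8/3.73 = 0.2145; after-tax cost = 3.3% × (1 − 16.9%) = 2.7423%.
Convertible notes (debt portion): weight = 0.31/3.73 = 0.0831; after-tax cost = 4% × (1 − 16.9%) = 3.3240%.
WACC = 0.6702 × 11.7000% + 0.0322 × 5.9000% + 0.2145 × 2.7423% + 0.0831 × 3.3240% = 8.8961%.

8.90%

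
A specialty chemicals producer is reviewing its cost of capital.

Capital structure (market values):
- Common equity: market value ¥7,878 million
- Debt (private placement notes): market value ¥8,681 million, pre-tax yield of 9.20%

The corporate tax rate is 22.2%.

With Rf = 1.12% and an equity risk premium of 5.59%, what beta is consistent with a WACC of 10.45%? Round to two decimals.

Total capital V = 7878 + 8681 = 16559.
Equity weight = 7878/16559 = 0.4758.
Private placement notes weight = 8681/16559 = 0.5242.
Debt contribution = 0.5242 × 9.2% × (1 − 22.2%) = 3.7523%.
Required equity contribution = 10.45% − 3.7523% = 6.6977%  ⇒  Re = 14.0780%.
CAPM: 14.0780% = 1.12% + β × 5.59%  ⇒  β = 2.3181.

2.32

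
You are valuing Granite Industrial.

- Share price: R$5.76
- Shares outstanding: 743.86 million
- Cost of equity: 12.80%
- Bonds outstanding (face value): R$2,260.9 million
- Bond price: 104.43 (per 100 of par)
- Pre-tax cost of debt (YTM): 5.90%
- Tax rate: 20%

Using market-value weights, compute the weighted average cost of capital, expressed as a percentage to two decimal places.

9.93%

Market value of equity E = 5.76 × 743.86m = 4284.6336m. Market value of debt D = 2260.9m × 104.43/100 = 2361.05787m.
Total capital V = 4284.6336 + 2361.05787 = 6645.69147.
Equity: weight = 4284.6336/6645.69147 = 0.6447; cost = 12.8%.
Bonds outstanding: weight = 2361.05787/6645.69147 = 0.3553; after-tax cost = 5.9% × (1 − 20%) = 4.7200%.
WACC = 0.6447 × 12.8000% + 0.3553 × 4.7200% = 9.9294%.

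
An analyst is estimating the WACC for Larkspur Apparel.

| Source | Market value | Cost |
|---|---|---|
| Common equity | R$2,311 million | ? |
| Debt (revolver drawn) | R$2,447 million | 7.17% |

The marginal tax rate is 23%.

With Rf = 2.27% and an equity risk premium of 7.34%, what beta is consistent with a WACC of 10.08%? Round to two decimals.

1.72

Total capital V = 2311 + 2447 = 4758.
Equity weight = 2311/4758 = 0.4857.
Revolver drawn weight = 2447/4758 = 0.5143.
Debt contribution = 0.5143 × 7.17% × (1 − 23%) = 2.8394%.
Required equity contribution = 10.08% − 2.8394% = 7.2406%  ⇒  Re = 14.9074%.
CAPM: 14.9074% = 2.27% + β × 7.34%  ⇒  β = 1.7217.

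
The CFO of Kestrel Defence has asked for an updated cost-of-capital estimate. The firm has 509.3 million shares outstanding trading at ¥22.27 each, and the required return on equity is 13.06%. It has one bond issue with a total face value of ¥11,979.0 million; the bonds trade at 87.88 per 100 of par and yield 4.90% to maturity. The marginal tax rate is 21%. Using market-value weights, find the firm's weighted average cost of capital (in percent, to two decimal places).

8.64%

Market value of equity E = 22.27 × 509.3m = 11342.111m. Market value of debt D = 11979m × 87.88/100 = 10527.1452m.
Total capital V = 11342.111 + 10527.1452 = 21869.2562.
Equity: weight = 11342.111/21869.2562 = 0.5186; cost = 13.06%.
Bonds outstanding: weight = 10527.1452/21869.2562 = 0.4814; after-tax cost = 4.9% × (1 − 21%) = 3.8710%.
WACC = 0.5186 × 13.0600% + 0.4814 × 3.8710% = 8.6367%.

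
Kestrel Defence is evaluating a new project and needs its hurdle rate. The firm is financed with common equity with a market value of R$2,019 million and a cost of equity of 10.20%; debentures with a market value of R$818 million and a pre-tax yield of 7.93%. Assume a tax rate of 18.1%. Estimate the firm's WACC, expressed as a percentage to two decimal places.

Total capital V = 2019 + 818 = 2837.
Equity: weight = 2019/2837 = 0.7117; cost = 10.2%.
Debentures: weight = 818/2837 = 0.2883; after-tax cost = 7.93% × (1 − 18.1%) = 6.4947%.
WACC = 0.7117 × 10.2000% + 0.2883 × 6.4947% = 9.1316%.

9.13%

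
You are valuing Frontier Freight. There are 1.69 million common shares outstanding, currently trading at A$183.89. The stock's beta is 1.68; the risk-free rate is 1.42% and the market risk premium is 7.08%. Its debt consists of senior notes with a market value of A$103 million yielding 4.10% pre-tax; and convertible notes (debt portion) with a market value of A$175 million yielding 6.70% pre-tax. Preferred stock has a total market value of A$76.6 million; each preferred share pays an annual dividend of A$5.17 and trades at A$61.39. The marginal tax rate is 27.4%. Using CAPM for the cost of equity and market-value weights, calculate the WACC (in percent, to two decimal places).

8.93%

Cost of equity via CAPM: Re = 1.42% + 1.68 × 7.08% = 13.3144%.
Cost of preferred: Rp = 5.17 / 61.39 = 8.4216%.
Market value of equity E = 183.89 × 1.69m = 310.7741m.
Total capital V = 310.7741 + 76.6 + 103 + 175 = 665.3741.
Equity: weight = 310.7741/665.3741 = 0.4671; cost = 13.3144%.
Preferred: weight = 76.6/665.3741 = 0.1151; cost = 8.4216%.
Senior notes: weight = 103/665.3741 = 0.1548; after-tax cost = 4.1% × (1 − 27.4%) = 2.9766%.
Convertible notes (debt portion): weight = 175/665.3741 = 0.2630; after-tax cost = 6.7% × (1 − 27.4%) = 4.8642%.
WACC = 0.4671 × 13.3144% + 0.1151 × 8.4216% + 0.1548 × 2.9766% + 0.2630 × 4.8642% = 8.9283%.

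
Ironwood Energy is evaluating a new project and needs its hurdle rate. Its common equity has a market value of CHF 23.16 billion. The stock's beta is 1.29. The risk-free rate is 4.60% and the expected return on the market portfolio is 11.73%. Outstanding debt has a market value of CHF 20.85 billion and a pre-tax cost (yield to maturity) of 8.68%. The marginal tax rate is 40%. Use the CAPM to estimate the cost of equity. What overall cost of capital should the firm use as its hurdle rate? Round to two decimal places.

9.73%

Market risk premium = 11.73% − 4.6% = 7.13%.
Cost of equity via CAPM: Re = 4.6% + 1.29 × 7.13% = 13.7977%.
Total capital V = 23.16 + 20.85 = 44.01.
Equity: weight = 23.16/44.01 = 0.5262; cost = 13.7977%.
Debt: weight = 20.85/44.01 = 0.4738; after-tax cost = 8.68% × (1 − 40%) = 5.2080%.
WACC = 0.5262 × 13.7977% + 0.4738 × 5.2080% = 9.7283%.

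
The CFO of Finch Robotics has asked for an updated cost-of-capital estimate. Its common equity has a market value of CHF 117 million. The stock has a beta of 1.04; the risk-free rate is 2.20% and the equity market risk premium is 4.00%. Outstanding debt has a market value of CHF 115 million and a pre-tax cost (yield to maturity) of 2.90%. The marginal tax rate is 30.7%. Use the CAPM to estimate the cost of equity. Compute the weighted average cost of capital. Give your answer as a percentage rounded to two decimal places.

Cost of equity via CAPM: Re = 2.2% + 1.04 × 4.0% = 6.3600%.
Total capital V = 117 + 115 = 232.
Equity: weight = 117/232 = 0.5043; cost = 6.36%.
Debt: weight = 115/232 = 0.4957; after-tax cost = 2.9% × (1 − 30.7%) = 2.0097%.
WACC = 0.5043 × 6.3600% + 0.4957 × 2.0097% = 4.2036%.

4.20%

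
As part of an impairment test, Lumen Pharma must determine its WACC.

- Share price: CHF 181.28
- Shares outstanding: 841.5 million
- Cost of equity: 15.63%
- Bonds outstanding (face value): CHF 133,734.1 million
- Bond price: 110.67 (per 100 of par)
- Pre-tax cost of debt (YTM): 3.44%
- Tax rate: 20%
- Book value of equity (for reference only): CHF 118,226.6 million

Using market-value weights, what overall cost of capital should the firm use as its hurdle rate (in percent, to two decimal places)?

Market value of equity E = 181.28 × 841.5m = 152547.12m. Market value of debt D = 133734.1m × 110.67/100 = 148003.52847m.
Total capital V = 152547.12 + 148003.52847 = 300550.64847.
Equity: weight = 152547.12/300550.64847 = 0.5076; cost = 15.63%.
Bonds outstanding: weight = 148003.52847/300550.64847 = 0.4924; after-tax cost = 3.44% × (1 − 20%) = 2.7520%.
WACC = 0.5076 × 15.6300% + 0.4924 × 2.7520% = 9.2883%.

9.29%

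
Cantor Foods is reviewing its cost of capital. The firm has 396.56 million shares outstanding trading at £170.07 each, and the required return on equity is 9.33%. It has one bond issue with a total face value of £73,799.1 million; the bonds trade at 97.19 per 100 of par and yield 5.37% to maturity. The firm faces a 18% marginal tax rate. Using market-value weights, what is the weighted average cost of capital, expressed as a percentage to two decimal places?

Market value of equity E = 170.07 × 396.56m = 67442.9592m. Market value of debt D = 73799.1m × 97.19/100 = 71725.34529m.
Total capital V = 67442.9592 + 71725.34529 = 139168.30449.
Equity: weight = 67442.9592/139168.30449 = 0.4846; cost = 9.33%.
Bonds outstanding: weight = 71725.34529/139168.30449 = 0.5154; after-tax cost = 5.37% × (1 − 18%) = 4.4034%.
WACC = 0.4846 × 9.3300% + 0.5154 × 4.4034% = 6.7909%.

6.79%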